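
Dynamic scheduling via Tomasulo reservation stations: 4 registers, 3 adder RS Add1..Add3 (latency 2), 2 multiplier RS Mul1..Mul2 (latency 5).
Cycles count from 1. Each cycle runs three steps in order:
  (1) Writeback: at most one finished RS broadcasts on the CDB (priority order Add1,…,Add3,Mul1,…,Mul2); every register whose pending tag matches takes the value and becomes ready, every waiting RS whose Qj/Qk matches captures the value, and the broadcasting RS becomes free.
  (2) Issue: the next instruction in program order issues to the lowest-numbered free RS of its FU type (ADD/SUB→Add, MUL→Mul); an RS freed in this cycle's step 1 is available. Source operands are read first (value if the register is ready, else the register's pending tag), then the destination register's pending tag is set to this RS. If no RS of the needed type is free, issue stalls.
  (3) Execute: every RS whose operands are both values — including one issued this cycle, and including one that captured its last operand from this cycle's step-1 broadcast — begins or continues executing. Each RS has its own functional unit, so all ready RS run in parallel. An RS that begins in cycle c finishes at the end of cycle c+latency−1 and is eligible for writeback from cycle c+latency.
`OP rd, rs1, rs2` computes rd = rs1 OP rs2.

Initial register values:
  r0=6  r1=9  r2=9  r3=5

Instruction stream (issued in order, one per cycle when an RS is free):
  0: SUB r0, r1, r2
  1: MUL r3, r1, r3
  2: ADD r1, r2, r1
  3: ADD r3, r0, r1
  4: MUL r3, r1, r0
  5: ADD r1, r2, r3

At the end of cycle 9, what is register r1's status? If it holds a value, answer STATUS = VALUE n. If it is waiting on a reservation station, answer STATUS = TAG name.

STATUS = TAG Add1

  c1: issue SUB r0<-Add1  regs: r0:Add1,r1:9,r2:9,r3:5
  c2: issue MUL r3<-Mul1  regs: r0:Add1,r1:9,r2:9,r3:Mul1
  c3: CDB Add1=0; issue ADD r1<-Add1  regs: r0:0,r1:Add1,r2:9,r3:Mul1
  c4: issue ADD r3<-Add2  regs: r0:0,r1:Add1,r2:9,r3:Add2
  c5: CDB Add1=18; issue MUL r3<-Mul2  regs: r0:0,r1:18,r2:9,r3:Mul2
  c6: issue ADD r1<-Add1  regs: r0:0,r1:Add1,r2:9,r3:Mul2
  c7: CDB Add2=18  regs: r0:0,r1:Add1,r2:9,r3:Mul2
  c8: CDB Mul1=45  regs: r0:0,r1:Add1,r2:9,r3:Mul2
  c9: -  regs: r0:0,r1:Add1,r2:9,r3:Mul2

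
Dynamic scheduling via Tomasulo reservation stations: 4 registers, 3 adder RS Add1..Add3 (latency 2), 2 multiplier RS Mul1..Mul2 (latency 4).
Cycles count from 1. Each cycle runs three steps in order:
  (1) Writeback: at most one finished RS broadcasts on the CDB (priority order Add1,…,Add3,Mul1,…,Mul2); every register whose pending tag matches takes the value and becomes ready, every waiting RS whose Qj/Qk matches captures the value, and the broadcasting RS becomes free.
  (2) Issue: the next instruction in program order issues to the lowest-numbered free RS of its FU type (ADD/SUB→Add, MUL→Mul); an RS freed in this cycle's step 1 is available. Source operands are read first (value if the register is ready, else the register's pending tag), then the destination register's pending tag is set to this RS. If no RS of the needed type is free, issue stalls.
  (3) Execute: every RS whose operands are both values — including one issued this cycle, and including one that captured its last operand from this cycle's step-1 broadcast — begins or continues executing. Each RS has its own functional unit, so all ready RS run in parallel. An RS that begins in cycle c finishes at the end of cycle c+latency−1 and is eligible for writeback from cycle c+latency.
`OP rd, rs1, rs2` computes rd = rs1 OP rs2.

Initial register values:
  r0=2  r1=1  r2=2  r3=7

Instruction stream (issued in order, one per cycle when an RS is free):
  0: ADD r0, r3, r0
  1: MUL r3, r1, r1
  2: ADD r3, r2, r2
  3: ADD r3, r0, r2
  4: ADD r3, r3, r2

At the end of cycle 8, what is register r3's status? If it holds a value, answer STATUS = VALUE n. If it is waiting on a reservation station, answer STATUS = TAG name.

STATUS = VALUE 13

  c1: issue ADD r0<-Add1  regs: r0:Add1,r1:1,r2:2,r3:7
  c2: issue MUL r3<-Mul1  regs: r0:Add1,r1:1,r2:2,r3:Mul1
  c3: CDB Add1=9; issue ADD r3<-Add1  regs: r0:9,r1:1,r2:2,r3:Add1
  c4: issue ADD r3<-Add2  regs: r0:9,r1:1,r2:2,r3:Add2
  c5: CDB Add1=4; issue ADD r3<-Add1  regs: r0:9,r1:1,r2:2,r3:Add1
  c6: CDB Add2=11  regs: r0:9,r1:1,r2:2,r3:Add1
  c7: CDB Mul1=1  regs: r0:9,r1:1,r2:2,r3:Add1
  c8: CDB Add1=13  regs: r0:9,r1:1,r2:2,r3:13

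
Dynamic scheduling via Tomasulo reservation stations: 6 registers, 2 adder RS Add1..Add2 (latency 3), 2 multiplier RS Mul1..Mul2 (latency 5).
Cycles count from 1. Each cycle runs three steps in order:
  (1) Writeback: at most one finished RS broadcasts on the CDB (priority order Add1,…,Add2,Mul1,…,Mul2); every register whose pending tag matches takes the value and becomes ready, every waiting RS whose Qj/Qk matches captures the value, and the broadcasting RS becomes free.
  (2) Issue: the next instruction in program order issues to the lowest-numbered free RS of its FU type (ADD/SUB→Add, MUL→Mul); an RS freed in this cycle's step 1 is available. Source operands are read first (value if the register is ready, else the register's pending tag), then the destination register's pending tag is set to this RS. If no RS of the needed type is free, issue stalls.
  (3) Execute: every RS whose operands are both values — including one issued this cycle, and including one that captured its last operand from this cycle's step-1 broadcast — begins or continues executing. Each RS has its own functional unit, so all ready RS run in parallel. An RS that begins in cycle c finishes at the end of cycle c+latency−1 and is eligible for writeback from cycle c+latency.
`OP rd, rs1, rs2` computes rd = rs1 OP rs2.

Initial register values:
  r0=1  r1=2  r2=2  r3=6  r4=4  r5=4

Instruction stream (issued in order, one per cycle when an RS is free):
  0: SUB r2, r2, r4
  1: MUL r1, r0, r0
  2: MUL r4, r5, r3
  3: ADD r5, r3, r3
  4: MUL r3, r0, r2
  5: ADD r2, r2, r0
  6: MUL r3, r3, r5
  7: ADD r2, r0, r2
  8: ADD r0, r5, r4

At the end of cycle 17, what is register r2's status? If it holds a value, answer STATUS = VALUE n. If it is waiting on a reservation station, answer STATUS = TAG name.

STATUS = VALUE 0

cycle 1: issue SUB r2<-Add1 // r0:1,r1:2,r2:Add1,r3:6,r4:4,r5:4
cycle 2: issue MUL r1<-Mul1 // r0:1,r1:Mul1,r2:Add1,r3:6,r4:4,r5:4
cycle 3: issue MUL r4<-Mul2 // r0:1,r1:Mul1,r2:Add1,r3:6,r4:Mul2,r5:4
cycle 4: CDB Add1=-2; issue ADD r5<-Add1 // r0:1,r1:Mul1,r2:-2,r3:6,r4:Mul2,r5:Add1
cycle 5: stall // r0:1,r1:Mul1,r2:-2,r3:6,r4:Mul2,r5:Add1
cycle 6: stall // r0:1,r1:Mul1,r2:-2,r3:6,r4:Mul2,r5:Add1
cycle 7: CDB Add1=12; stall // r0:1,r1:Mul1,r2:-2,r3:6,r4:Mul2,r5:12
cycle 8: CDB Mul1=1; issue MUL r3<-Mul1 // r0:1,r1:1,r2:-2,r3:Mul1,r4:Mul2,r5:12
cycle 9: CDB Mul2=24; issue ADD r2<-Add1 // r0:1,r1:1,r2:Add1,r3:Mul1,r4:24,r5:12
cycle 10: issue MUL r3<-Mul2 // r0:1,r1:1,r2:Add1,r3:Mul2,r4:24,r5:12
cycle 11: issue ADD r2<-Add2 // r0:1,r1:1,r2:Add2,r3:Mul2,r4:24,r5:12
cycle 12: CDB Add1=-1; issue ADD r0<-Add1 // r0:Add1,r1:1,r2:Add2,r3:Mul2,r4:24,r5:12
cycle 13: CDB Mul1=-2 // r0:Add1,r1:1,r2:Add2,r3:Mul2,r4:24,r5:12
cycle 14: - // r0:Add1,r1:1,r2:Add2,r3:Mul2,r4:24,r5:12
cycle 15: CDB Add1=36 // r0:36,r1:1,r2:Add2,r3:Mul2,r4:24,r5:12
cycle 16: CDB Add2=0 // r0:36,r1:1,r2:0,r3:Mul2,r4:24,r5:12
cycle 17: - // r0:36,r1:1,r2:0,r3:Mul2,r4:24,r5:12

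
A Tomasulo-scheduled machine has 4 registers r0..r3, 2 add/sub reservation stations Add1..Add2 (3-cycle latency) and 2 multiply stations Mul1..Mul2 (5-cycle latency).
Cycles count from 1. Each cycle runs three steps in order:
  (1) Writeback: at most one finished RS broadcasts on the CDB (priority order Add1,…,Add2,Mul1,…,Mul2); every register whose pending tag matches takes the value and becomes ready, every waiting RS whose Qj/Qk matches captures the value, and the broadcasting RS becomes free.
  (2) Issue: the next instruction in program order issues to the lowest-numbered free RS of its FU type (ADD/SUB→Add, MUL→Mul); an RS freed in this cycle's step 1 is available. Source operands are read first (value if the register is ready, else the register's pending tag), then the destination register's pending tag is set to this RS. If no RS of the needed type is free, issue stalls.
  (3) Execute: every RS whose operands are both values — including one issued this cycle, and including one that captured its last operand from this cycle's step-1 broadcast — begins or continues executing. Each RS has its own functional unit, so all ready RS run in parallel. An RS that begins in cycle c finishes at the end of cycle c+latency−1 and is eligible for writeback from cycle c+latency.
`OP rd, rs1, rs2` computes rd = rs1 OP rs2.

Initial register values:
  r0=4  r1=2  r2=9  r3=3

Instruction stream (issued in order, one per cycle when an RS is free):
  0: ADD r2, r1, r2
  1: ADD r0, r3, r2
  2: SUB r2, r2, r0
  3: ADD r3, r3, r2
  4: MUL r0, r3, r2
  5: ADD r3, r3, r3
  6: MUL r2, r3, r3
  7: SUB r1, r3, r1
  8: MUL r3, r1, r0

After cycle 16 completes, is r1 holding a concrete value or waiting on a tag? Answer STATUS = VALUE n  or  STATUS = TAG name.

STATUS = TAG Add2

  c1: issue ADD r2<-Add1  regs: r0:4,r1:2,r2:Add1,r3:3
  c2: issue ADD r0<-Add2  regs: r0:Add2,r1:2,r2:Add1,r3:3
  c3: stall  regs: r0:Add2,r1:2,r2:Add1,r3:3
  c4: CDB Add1=11; issue SUB r2<-Add1  regs: r0:Add2,r1:2,r2:Add1,r3:3
  c5: stall  regs: r0:Add2,r1:2,r2:Add1,r3:3
  c6: stall  regs: r0:Add2,r1:2,r2:Add1,r3:3
  c7: CDB Add2=14; issue ADD r3<-Add2  regs: r0:14,r1:2,r2:Add1,r3:Add2
  c8: issue MUL r0<-Mul1  regs: r0:Mul1,r1:2,r2:Add1,r3:Add2
  c9: stall  regs: r0:Mul1,r1:2,r2:Add1,r3:Add2
  c10: CDB Add1=-3; issue ADD r3<-Add1  regs: r0:Mul1,r1:2,r2:-3,r3:Add1
  c11: issue MUL r2<-Mul2  regs: r0:Mul1,r1:2,r2:Mul2,r3:Add1
  c12: stall  regs: r0:Mul1,r1:2,r2:Mul2,r3:Add1
  c13: CDB Add2=0; issue SUB r1<-Add2  regs: r0:Mul1,r1:Add2,r2:Mul2,r3:Add1
  c14: stall  regs: r0:Mul1,r1:Add2,r2:Mul2,r3:Add1
  c15: stall  regs: r0:Mul1,r1:Add2,r2:Mul2,r3:Add1
  c16: CDB Add1=0; stall  regs: r0:Mul1,r1:Add2,r2:Mul2,r3:0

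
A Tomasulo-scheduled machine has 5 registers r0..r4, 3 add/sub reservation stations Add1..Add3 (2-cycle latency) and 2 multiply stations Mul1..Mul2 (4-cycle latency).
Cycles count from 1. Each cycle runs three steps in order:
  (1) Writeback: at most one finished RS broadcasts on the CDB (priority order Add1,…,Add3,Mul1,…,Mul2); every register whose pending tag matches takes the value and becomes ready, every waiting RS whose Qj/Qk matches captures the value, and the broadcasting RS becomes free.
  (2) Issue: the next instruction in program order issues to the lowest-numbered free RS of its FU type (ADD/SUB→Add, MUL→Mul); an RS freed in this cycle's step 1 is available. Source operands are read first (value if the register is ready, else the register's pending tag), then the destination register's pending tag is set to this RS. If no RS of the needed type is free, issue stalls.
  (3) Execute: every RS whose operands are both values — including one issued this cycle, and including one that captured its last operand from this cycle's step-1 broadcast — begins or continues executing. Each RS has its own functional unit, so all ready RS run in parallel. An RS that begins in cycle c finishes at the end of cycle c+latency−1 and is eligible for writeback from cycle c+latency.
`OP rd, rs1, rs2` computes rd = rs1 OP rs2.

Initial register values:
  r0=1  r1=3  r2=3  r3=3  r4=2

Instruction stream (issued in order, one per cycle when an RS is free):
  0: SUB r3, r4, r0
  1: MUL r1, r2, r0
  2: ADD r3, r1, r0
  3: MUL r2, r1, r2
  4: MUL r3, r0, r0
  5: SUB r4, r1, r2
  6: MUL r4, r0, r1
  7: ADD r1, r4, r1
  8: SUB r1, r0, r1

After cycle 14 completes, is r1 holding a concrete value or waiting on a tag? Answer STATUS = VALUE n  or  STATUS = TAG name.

c1: issue SUB r3<-Add1 | r0:1,r1:3,r2:3,r3:Add1,r4:2
c2: issue MUL r1<-Mul1 | r0:1,r1:Mul1,r2:3,r3:Add1,r4:2
c3: CDB Add1=1; issue ADD r3<-Add1 | r0:1,r1:Mul1,r2:3,r3:Add1,r4:2
c4: issue MUL r2<-Mul2 | r0:1,r1:Mul1,r2:Mul2,r3:Add1,r4:2
c5: stall | r0:1,r1:Mul1,r2:Mul2,r3:Add1,r4:2
c6: CDB Mul1=3; issue MUL r3<-Mul1 | r0:1,r1:3,r2:Mul2,r3:Mul1,r4:2
c7: issue SUB r4<-Add2 | r0:1,r1:3,r2:Mul2,r3:Mul1,r4:Add2
c8: CDB Add1=4; stall | r0:1,r1:3,r2:Mul2,r3:Mul1,r4:Add2
c9: stall | r0:1,r1:3,r2:Mul2,r3:Mul1,r4:Add2
c10: CDB Mul1=1; issue MUL r4<-Mul1 | r0:1,r1:3,r2:Mul2,r3:1,r4:Mul1
c11: CDB Mul2=9; issue ADD r1<-Add1 | r0:1,r1:Add1,r2:9,r3:1,r4:Mul1
c12: issue SUB r1<-Add3 | r0:1,r1:Add3,r2:9,r3:1,r4:Mul1
c13: CDB Add2=-6 | r0:1,r1:Add3,r2:9,r3:1,r4:Mul1
c14: CDB Mul1=3 | r0:1,r1:Add3,r2:9,r3:1,r4:3

STATUS = TAG Add3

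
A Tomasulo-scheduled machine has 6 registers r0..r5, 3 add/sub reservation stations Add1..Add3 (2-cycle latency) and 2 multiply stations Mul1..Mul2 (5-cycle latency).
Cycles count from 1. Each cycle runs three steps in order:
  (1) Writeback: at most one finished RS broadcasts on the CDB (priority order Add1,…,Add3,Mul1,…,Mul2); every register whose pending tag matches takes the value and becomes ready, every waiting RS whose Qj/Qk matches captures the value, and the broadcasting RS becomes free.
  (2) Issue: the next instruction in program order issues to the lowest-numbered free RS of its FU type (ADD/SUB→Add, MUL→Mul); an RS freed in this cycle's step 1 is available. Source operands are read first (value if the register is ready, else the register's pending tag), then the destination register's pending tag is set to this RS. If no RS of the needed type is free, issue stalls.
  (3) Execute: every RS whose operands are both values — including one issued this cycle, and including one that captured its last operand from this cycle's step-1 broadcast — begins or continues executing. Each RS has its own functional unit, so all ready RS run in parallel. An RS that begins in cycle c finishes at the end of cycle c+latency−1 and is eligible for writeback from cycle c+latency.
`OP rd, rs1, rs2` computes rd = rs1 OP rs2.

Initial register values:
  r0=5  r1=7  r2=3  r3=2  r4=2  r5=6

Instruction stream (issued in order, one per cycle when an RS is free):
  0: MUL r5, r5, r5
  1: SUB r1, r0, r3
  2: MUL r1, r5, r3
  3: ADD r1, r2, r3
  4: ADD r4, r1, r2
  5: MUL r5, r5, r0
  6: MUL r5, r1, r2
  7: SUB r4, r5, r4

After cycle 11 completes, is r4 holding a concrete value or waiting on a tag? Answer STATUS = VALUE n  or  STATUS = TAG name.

STATUS = VALUE 8

  c1: issue MUL r5<-Mul1  regs: r0:5,r1:7,r2:3,r3:2,r4:2,r5:Mul1
  c2: issue SUB r1<-Add1  regs: r0:5,r1:Add1,r2:3,r3:2,r4:2,r5:Mul1
  c3: issue MUL r1<-Mul2  regs: r0:5,r1:Mul2,r2:3,r3:2,r4:2,r5:Mul1
  c4: CDB Add1=3; issue ADD r1<-Add1  regs: r0:5,r1:Add1,r2:3,r3:2,r4:2,r5:Mul1
  c5: issue ADD r4<-Add2  regs: r0:5,r1:Add1,r2:3,r3:2,r4:Add2,r5:Mul1
  c6: CDB Add1=5; stall  regs: r0:5,r1:5,r2:3,r3:2,r4:Add2,r5:Mul1
  c7: CDB Mul1=36; issue MUL r5<-Mul1  regs: r0:5,r1:5,r2:3,r3:2,r4:Add2,r5:Mul1
  c8: CDB Add2=8; stall  regs: r0:5,r1:5,r2:3,r3:2,r4:8,r5:Mul1
  c9: stall  regs: r0:5,r1:5,r2:3,r3:2,r4:8,r5:Mul1
  c10: stall  regs: r0:5,r1:5,r2:3,r3:2,r4:8,r5:Mul1
  c11: stall  regs: r0:5,r1:5,r2:3,r3:2,r4:8,r5:Mul1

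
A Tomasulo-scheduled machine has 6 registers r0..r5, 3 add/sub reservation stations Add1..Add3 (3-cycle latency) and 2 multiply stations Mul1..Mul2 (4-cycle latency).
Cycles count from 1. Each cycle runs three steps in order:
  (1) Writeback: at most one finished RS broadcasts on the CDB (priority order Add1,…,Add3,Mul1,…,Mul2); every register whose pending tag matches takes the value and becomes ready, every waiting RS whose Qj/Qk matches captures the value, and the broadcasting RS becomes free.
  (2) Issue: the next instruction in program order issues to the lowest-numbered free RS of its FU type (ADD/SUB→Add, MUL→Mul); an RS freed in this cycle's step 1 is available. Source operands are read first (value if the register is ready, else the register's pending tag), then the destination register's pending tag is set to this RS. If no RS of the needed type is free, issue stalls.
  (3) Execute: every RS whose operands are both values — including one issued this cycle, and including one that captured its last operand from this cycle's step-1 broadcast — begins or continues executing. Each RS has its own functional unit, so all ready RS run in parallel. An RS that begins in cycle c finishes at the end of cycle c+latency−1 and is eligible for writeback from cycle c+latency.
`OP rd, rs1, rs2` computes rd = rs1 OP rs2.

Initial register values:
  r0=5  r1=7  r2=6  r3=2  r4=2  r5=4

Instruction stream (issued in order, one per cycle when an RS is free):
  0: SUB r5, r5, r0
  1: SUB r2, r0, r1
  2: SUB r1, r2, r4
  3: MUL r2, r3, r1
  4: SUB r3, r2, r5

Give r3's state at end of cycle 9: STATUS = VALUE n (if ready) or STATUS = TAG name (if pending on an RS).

STATUS = TAG Add1

cycle 1: issue SUB r5<-Add1 // r0:5,r1:7,r2:6,r3:2,r4:2,r5:Add1
cycle 2: issue SUB r2<-Add2 // r0:5,r1:7,r2:Add2,r3:2,r4:2,r5:Add1
cycle 3: issue SUB r1<-Add3 // r0:5,r1:Add3,r2:Add2,r3:2,r4:2,r5:Add1
cycle 4: CDB Add1=-1; issue MUL r2<-Mul1 // r0:5,r1:Add3,r2:Mul1,r3:2,r4:2,r5:-1
cycle 5: CDB Add2=-2; issue SUB r3<-Add1 // r0:5,r1:Add3,r2:Mul1,r3:Add1,r4:2,r5:-1
cycle 6: - // r0:5,r1:Add3,r2:Mul1,r3:Add1,r4:2,r5:-1
cycle 7: - // r0:5,r1:Add3,r2:Mul1,r3:Add1,r4:2,r5:-1
cycle 8: CDB Add3=-4 // r0:5,r1:-4,r2:Mul1,r3:Add1,r4:2,r5:-1
cycle 9: - // r0:5,r1:-4,r2:Mul1,r3:Add1,r4:2,r5:-1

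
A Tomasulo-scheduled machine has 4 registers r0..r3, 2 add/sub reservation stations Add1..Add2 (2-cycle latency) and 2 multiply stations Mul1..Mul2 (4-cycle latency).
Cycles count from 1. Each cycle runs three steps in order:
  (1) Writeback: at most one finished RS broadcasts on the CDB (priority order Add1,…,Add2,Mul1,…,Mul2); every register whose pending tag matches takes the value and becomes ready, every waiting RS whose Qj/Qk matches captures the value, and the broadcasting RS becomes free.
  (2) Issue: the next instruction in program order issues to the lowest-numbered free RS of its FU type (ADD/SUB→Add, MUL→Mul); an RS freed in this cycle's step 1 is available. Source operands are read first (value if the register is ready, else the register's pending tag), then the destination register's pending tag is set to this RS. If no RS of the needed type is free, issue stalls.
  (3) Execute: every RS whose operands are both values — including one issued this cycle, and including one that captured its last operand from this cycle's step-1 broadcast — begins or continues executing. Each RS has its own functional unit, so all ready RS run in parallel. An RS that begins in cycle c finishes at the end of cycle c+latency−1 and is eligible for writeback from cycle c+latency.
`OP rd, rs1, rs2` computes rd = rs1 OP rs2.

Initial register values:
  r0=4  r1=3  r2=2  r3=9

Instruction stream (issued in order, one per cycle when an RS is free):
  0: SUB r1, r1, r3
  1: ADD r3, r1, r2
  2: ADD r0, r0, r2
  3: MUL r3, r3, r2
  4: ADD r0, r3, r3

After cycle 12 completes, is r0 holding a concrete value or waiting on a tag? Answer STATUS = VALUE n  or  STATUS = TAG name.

STATUS = VALUE -16

  c1: issue SUB r1<-Add1  regs: r0:4,r1:Add1,r2:2,r3:9
  c2: issue ADD r3<-Add2  regs: r0:4,r1:Add1,r2:2,r3:Add2
  c3: CDB Add1=-6; issue ADD r0<-Add1  regs: r0:Add1,r1:-6,r2:2,r3:Add2
  c4: issue MUL r3<-Mul1  regs: r0:Add1,r1:-6,r2:2,r3:Mul1
  c5: CDB Add1=6; issue ADD r0<-Add1  regs: r0:Add1,r1:-6,r2:2,r3:Mul1
  c6: CDB Add2=-4  regs: r0:Add1,r1:-6,r2:2,r3:Mul1
  c7: -  regs: r0:Add1,r1:-6,r2:2,r3:Mul1
  c8: -  regs: r0:Add1,r1:-6,r2:2,r3:Mul1
  c9: -  regs: r0:Add1,r1:-6,r2:2,r3:Mul1
  c10: CDB Mul1=-8  regs: r0:Add1,r1:-6,r2:2,r3:-8
  c11: -  regs: r0:Add1,r1:-6,r2:2,r3:-8
  c12: CDB Add1=-16  regs: r0:-16,r1:-6,r2:2,r3:-8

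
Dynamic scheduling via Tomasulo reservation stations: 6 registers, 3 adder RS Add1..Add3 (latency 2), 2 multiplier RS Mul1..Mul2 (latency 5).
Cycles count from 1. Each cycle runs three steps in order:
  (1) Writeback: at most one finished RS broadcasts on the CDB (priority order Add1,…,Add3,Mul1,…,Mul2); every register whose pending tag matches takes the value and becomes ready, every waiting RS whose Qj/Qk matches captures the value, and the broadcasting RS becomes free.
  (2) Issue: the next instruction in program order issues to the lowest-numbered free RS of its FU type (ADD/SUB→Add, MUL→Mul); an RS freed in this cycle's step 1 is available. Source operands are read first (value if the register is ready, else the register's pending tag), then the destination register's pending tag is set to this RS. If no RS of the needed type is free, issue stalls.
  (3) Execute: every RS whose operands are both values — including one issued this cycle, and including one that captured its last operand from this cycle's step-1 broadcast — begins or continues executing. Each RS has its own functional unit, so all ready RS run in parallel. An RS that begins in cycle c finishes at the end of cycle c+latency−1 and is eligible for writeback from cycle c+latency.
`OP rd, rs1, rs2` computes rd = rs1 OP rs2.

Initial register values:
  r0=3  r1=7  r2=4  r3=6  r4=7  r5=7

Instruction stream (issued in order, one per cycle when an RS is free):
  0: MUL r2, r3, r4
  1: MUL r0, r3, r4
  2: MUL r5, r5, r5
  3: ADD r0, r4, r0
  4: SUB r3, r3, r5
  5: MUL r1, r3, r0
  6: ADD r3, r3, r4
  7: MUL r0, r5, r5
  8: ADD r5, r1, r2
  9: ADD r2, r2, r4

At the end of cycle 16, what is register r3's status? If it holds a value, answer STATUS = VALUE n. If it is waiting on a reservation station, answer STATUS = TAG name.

c1: issue MUL r2<-Mul1 | r0:3,r1:7,r2:Mul1,r3:6,r4:7,r5:7
c2: issue MUL r0<-Mul2 | r0:Mul2,r1:7,r2:Mul1,r3:6,r4:7,r5:7
c3: stall | r0:Mul2,r1:7,r2:Mul1,r3:6,r4:7,r5:7
c4: stall | r0:Mul2,r1:7,r2:Mul1,r3:6,r4:7,r5:7
c5: stall | r0:Mul2,r1:7,r2:Mul1,r3:6,r4:7,r5:7
c6: CDB Mul1=42; issue MUL r5<-Mul1 | r0:Mul2,r1:7,r2:42,r3:6,r4:7,r5:Mul1
c7: CDB Mul2=42; issue ADD r0<-Add1 | r0:Add1,r1:7,r2:42,r3:6,r4:7,r5:Mul1
c8: issue SUB r3<-Add2 | r0:Add1,r1:7,r2:42,r3:Add2,r4:7,r5:Mul1
c9: CDB Add1=49; issue MUL r1<-Mul2 | r0:49,r1:Mul2,r2:42,r3:Add2,r4:7,r5:Mul1
c10: issue ADD r3<-Add1 | r0:49,r1:Mul2,r2:42,r3:Add1,r4:7,r5:Mul1
c11: CDB Mul1=49; issue MUL r0<-Mul1 | r0:Mul1,r1:Mul2,r2:42,r3:Add1,r4:7,r5:49
c12: issue ADD r5<-Add3 | r0:Mul1,r1:Mul2,r2:42,r3:Add1,r4:7,r5:Add3
c13: CDB Add2=-43; issue ADD r2<-Add2 | r0:Mul1,r1:Mul2,r2:Add2,r3:Add1,r4:7,r5:Add3
c14: - | r0:Mul1,r1:Mul2,r2:Add2,r3:Add1,r4:7,r5:Add3
c15: CDB Add1=-36 | r0:Mul1,r1:Mul2,r2:Add2,r3:-36,r4:7,r5:Add3
c16: CDB Add2=49 | r0:Mul1,r1:Mul2,r2:49,r3:-36,r4:7,r5:Add3

STATUS = VALUE -36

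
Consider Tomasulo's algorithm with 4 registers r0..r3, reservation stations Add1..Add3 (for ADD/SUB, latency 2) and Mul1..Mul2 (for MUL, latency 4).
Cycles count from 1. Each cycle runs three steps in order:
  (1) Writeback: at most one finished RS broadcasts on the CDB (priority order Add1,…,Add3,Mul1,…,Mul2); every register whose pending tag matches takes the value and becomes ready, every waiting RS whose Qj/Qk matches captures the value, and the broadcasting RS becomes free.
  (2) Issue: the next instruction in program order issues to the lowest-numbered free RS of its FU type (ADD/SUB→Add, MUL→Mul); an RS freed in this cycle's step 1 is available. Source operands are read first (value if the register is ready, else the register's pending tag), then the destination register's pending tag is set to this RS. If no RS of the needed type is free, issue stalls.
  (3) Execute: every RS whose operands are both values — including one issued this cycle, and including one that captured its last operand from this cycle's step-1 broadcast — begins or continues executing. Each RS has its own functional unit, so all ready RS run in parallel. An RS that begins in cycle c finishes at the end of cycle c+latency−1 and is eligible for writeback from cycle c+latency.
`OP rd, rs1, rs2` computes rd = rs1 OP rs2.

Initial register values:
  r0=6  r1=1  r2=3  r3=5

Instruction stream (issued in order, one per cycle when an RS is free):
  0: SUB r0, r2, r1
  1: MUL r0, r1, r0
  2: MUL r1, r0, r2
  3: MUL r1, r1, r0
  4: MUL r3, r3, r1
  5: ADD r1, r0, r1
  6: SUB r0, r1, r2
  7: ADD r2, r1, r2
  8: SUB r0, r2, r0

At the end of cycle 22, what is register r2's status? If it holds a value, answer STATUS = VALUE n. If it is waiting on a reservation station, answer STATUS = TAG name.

cycle 1: issue SUB r0<-Add1 // r0:Add1,r1:1,r2:3,r3:5
cycle 2: issue MUL r0<-Mul1 // r0:Mul1,r1:1,r2:3,r3:5
cycle 3: CDB Add1=2; issue MUL r1<-Mul2 // r0:Mul1,r1:Mul2,r2:3,r3:5
cycle 4: stall // r0:Mul1,r1:Mul2,r2:3,r3:5
cycle 5: stall // r0:Mul1,r1:Mul2,r2:3,r3:5
cycle 6: stall // r0:Mul1,r1:Mul2,r2:3,r3:5
cycle 7: CDB Mul1=2; issue MUL r1<-Mul1 // r0:2,r1:Mul1,r2:3,r3:5
cycle 8: stall // r0:2,r1:Mul1,r2:3,r3:5
cycle 9: stall // r0:2,r1:Mul1,r2:3,r3:5
cycle 10: stall // r0:2,r1:Mul1,r2:3,r3:5
cycle 11: CDB Mul2=6; issue MUL r3<-Mul2 // r0:2,r1:Mul1,r2:3,r3:Mul2
cycle 12: issue ADD r1<-Add1 // r0:2,r1:Add1,r2:3,r3:Mul2
cycle 13: issue SUB r0<-Add2 // r0:Add2,r1:Add1,r2:3,r3:Mul2
cycle 14: issue ADD r2<-Add3 // r0:Add2,r1:Add1,r2:Add3,r3:Mul2
cycle 15: CDB Mul1=12; stall // r0:Add2,r1:Add1,r2:Add3,r3:Mul2
cycle 16: stall // r0:Add2,r1:Add1,r2:Add3,r3:Mul2
cycle 17: CDB Add1=14; issue SUB r0<-Add1 // r0:Add1,r1:14,r2:Add3,r3:Mul2
cycle 18: - // r0:Add1,r1:14,r2:Add3,r3:Mul2
cycle 19: CDB Add2=11 // r0:Add1,r1:14,r2:Add3,r3:Mul2
cycle 20: CDB Add3=17 // r0:Add1,r1:14,r2:17,r3:Mul2
cycle 21: CDB Mul2=60 // r0:Add1,r1:14,r2:17,r3:60
cycle 22: CDB Add1=6 // r0:6,r1:14,r2:17,r3:60

STATUS = VALUE 17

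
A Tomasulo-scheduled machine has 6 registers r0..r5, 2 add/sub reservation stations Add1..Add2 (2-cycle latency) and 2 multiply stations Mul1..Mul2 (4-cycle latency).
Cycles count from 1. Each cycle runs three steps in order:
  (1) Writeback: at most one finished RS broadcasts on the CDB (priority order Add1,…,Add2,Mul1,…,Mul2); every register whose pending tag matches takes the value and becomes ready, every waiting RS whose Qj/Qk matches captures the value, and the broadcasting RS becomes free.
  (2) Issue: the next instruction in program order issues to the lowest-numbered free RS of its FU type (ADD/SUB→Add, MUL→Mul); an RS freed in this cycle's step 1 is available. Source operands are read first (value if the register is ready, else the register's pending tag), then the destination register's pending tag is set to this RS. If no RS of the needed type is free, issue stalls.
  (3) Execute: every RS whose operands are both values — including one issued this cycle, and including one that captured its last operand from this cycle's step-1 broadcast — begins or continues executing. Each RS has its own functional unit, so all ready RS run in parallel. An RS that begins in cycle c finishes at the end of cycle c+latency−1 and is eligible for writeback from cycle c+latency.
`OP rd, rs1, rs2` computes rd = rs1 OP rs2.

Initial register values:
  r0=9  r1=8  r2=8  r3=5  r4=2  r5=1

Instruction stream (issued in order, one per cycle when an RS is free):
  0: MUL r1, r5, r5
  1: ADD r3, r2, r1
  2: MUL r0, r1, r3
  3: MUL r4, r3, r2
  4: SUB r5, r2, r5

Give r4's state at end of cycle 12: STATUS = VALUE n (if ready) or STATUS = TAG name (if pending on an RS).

cycle 1: issue MUL r1<-Mul1 // r0:9,r1:Mul1,r2:8,r3:5,r4:2,r5:1
cycle 2: issue ADD r3<-Add1 // r0:9,r1:Mul1,r2:8,r3:Add1,r4:2,r5:1
cycle 3: issue MUL r0<-Mul2 // r0:Mul2,r1:Mul1,r2:8,r3:Add1,r4:2,r5:1
cycle 4: stall // r0:Mul2,r1:Mul1,r2:8,r3:Add1,r4:2,r5:1
cycle 5: CDB Mul1=1; issue MUL r4<-Mul1 // r0:Mul2,r1:1,r2:8,r3:Add1,r4:Mul1,r5:1
cycle 6: issue SUB r5<-Add2 // r0:Mul2,r1:1,r2:8,r3:Add1,r4:Mul1,r5:Add2
cycle 7: CDB Add1=9 // r0:Mul2,r1:1,r2:8,r3:9,r4:Mul1,r5:Add2
cycle 8: CDB Add2=7 // r0:Mul2,r1:1,r2:8,r3:9,r4:Mul1,r5:7
cycle 9: - // r0:Mul2,r1:1,r2:8,r3:9,r4:Mul1,r5:7
cycle 10: - // r0:Mul2,r1:1,r2:8,r3:9,r4:Mul1,r5:7
cycle 11: CDB Mul1=72 // r0:Mul2,r1:1,r2:8,r3:9,r4:72,r5:7
cycle 12: CDB Mul2=9 // r0:9,r1:1,r2:8,r3:9,r4:72,r5:7

STATUS = VALUE 72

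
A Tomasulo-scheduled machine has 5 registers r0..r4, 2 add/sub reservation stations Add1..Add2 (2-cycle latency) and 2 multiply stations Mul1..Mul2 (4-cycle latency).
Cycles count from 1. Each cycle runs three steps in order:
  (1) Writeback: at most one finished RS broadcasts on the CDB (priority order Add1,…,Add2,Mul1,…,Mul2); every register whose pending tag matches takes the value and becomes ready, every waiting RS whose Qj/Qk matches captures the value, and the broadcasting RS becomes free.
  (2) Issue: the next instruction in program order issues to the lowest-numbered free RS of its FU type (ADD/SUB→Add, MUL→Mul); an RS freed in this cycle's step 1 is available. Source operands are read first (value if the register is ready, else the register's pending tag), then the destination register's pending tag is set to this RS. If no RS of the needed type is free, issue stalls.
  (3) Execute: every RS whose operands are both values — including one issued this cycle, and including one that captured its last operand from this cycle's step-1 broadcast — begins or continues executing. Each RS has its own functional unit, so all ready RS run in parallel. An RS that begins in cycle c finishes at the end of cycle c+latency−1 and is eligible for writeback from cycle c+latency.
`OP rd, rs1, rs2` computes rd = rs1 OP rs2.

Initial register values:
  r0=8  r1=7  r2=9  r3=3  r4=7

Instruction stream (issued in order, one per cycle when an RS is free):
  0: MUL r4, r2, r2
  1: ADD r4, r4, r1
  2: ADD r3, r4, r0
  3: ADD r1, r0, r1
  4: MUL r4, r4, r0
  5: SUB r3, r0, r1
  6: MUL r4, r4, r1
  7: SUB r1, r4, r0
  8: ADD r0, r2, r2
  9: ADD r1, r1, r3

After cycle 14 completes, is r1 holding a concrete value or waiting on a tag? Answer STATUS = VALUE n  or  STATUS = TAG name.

STATUS = TAG Add2

c1: issue MUL r4<-Mul1 | r0:8,r1:7,r2:9,r3:3,r4:Mul1
c2: issue ADD r4<-Add1 | r0:8,r1:7,r2:9,r3:3,r4:Add1
c3: issue ADD r3<-Add2 | r0:8,r1:7,r2:9,r3:Add2,r4:Add1
c4: stall | r0:8,r1:7,r2:9,r3:Add2,r4:Add1
c5: CDB Mul1=81; stall | r0:8,r1:7,r2:9,r3:Add2,r4:Add1
c6: stall | r0:8,r1:7,r2:9,r3:Add2,r4:Add1
c7: CDB Add1=88; issue ADD r1<-Add1 | r0:8,r1:Add1,r2:9,r3:Add2,r4:88
c8: issue MUL r4<-Mul1 | r0:8,r1:Add1,r2:9,r3:Add2,r4:Mul1
c9: CDB Add1=15; issue SUB r3<-Add1 | r0:8,r1:15,r2:9,r3:Add1,r4:Mul1
c10: CDB Add2=96; issue MUL r4<-Mul2 | r0:8,r1:15,r2:9,r3:Add1,r4:Mul2
c11: CDB Add1=-7; issue SUB r1<-Add1 | r0:8,r1:Add1,r2:9,r3:-7,r4:Mul2
c12: CDB Mul1=704; issue ADD r0<-Add2 | r0:Add2,r1:Add1,r2:9,r3:-7,r4:Mul2
c13: stall | r0:Add2,r1:Add1,r2:9,r3:-7,r4:Mul2
c14: CDB Add2=18; issue ADD r1<-Add2 | r0:18,r1:Add2,r2:9,r3:-7,r4:Mul2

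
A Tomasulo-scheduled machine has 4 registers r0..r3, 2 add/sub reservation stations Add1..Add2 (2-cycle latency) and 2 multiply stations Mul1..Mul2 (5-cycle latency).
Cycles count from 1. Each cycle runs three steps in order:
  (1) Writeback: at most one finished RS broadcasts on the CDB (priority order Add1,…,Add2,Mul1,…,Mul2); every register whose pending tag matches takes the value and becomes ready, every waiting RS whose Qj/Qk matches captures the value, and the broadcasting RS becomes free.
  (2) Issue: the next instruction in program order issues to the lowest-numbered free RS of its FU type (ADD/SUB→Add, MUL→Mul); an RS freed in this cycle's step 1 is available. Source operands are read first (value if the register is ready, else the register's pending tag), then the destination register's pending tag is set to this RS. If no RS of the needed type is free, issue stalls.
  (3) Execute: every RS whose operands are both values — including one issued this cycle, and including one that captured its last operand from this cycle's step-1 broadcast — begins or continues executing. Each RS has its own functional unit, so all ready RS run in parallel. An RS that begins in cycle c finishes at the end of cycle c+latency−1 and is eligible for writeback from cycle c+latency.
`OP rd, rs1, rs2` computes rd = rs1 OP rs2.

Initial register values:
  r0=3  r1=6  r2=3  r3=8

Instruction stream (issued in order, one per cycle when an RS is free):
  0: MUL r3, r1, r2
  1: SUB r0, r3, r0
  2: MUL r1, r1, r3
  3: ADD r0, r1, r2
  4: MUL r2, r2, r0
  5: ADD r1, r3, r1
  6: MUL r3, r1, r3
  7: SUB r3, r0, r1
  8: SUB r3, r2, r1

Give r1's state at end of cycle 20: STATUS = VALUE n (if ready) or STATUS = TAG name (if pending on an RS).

c1: issue MUL r3<-Mul1 | r0:3,r1:6,r2:3,r3:Mul1
c2: issue SUB r0<-Add1 | r0:Add1,r1:6,r2:3,r3:Mul1
c3: issue MUL r1<-Mul2 | r0:Add1,r1:Mul2,r2:3,r3:Mul1
c4: issue ADD r0<-Add2 | r0:Add2,r1:Mul2,r2:3,r3:Mul1
c5: stall | r0:Add2,r1:Mul2,r2:3,r3:Mul1
c6: CDB Mul1=18; issue MUL r2<-Mul1 | r0:Add2,r1:Mul2,r2:Mul1,r3:18
c7: stall | r0:Add2,r1:Mul2,r2:Mul1,r3:18
c8: CDB Add1=15; issue ADD r1<-Add1 | r0:Add2,r1:Add1,r2:Mul1,r3:18
c9: stall | r0:Add2,r1:Add1,r2:Mul1,r3:18
c10: stall | r0:Add2,r1:Add1,r2:Mul1,r3:18
c11: CDB Mul2=108; issue MUL r3<-Mul2 | r0:Add2,r1:Add1,r2:Mul1,r3:Mul2
c12: stall | r0:Add2,r1:Add1,r2:Mul1,r3:Mul2
c13: CDB Add1=126; issue SUB r3<-Add1 | r0:Add2,r1:126,r2:Mul1,r3:Add1
c14: CDB Add2=111; issue SUB r3<-Add2 | r0:111,r1:126,r2:Mul1,r3:Add2
c15: - | r0:111,r1:126,r2:Mul1,r3:Add2
c16: CDB Add1=-15 | r0:111,r1:126,r2:Mul1,r3:Add2
c17: - | r0:111,r1:126,r2:Mul1,r3:Add2
c18: CDB Mul2=2268 | r0:111,r1:126,r2:Mul1,r3:Add2
c19: CDB Mul1=333 | r0:111,r1:126,r2:333,r3:Add2
c20: - | r0:111,r1:126,r2:333,r3:Add2

STATUS = VALUE 126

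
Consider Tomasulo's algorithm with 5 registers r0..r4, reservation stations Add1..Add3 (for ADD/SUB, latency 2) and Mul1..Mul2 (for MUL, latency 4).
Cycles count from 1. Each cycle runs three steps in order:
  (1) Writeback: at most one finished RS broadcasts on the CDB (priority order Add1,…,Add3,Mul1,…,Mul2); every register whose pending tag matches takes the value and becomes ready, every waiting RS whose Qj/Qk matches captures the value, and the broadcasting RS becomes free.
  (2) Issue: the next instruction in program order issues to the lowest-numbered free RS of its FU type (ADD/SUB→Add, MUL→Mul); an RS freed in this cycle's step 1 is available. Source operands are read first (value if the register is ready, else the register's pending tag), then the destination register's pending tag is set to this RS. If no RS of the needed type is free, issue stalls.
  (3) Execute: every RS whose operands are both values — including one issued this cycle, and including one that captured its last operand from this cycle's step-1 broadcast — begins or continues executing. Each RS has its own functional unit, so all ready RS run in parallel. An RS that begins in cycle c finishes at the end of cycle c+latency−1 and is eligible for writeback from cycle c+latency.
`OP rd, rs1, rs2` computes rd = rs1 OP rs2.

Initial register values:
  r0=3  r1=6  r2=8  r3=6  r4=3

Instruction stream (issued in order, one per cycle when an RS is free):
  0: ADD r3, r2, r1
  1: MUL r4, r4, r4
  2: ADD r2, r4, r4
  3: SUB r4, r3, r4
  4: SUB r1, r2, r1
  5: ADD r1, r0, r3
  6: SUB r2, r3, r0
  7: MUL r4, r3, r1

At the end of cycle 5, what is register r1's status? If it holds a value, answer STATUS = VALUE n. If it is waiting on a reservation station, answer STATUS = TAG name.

STATUS = TAG Add3

c1: issue ADD r3<-Add1 | r0:3,r1:6,r2:8,r3:Add1,r4:3
c2: issue MUL r4<-Mul1 | r0:3,r1:6,r2:8,r3:Add1,r4:Mul1
c3: CDB Add1=14; issue ADD r2<-Add1 | r0:3,r1:6,r2:Add1,r3:14,r4:Mul1
c4: issue SUB r4<-Add2 | r0:3,r1:6,r2:Add1,r3:14,r4:Add2
c5: issue SUB r1<-Add3 | r0:3,r1:Add3,r2:Add1,r3:14,r4:Add2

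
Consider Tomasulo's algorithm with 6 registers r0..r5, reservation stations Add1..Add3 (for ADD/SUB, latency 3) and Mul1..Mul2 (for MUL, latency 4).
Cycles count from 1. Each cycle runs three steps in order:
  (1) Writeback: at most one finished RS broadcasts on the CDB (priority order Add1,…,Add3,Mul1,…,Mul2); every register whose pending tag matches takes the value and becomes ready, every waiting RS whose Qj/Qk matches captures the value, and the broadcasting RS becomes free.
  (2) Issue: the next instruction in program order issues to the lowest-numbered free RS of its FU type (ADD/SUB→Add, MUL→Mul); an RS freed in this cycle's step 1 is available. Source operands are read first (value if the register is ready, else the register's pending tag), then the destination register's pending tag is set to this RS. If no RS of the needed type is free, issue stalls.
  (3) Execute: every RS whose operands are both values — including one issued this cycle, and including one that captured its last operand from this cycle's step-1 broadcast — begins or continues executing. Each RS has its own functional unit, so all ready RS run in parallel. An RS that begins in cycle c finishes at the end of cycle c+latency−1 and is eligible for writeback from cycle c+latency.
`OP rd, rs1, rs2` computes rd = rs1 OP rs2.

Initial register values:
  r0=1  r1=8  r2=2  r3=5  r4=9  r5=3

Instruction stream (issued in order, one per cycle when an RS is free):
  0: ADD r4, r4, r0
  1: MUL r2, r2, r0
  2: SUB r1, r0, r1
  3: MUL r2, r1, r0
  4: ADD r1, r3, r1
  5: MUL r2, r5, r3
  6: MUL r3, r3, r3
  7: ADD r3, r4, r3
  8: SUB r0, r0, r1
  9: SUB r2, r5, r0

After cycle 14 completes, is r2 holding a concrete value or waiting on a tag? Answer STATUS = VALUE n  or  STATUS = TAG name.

STATUS = TAG Add3

c1: issue ADD r4<-Add1 | r0:1,r1:8,r2:2,r3:5,r4:Add1,r5:3
c2: issue MUL r2<-Mul1 | r0:1,r1:8,r2:Mul1,r3:5,r4:Add1,r5:3
c3: issue SUB r1<-Add2 | r0:1,r1:Add2,r2:Mul1,r3:5,r4:Add1,r5:3
c4: CDB Add1=10; issue MUL r2<-Mul2 | r0:1,r1:Add2,r2:Mul2,r3:5,r4:10,r5:3
c5: issue ADD r1<-Add1 | r0:1,r1:Add1,r2:Mul2,r3:5,r4:10,r5:3
c6: CDB Add2=-7; stall | r0:1,r1:Add1,r2:Mul2,r3:5,r4:10,r5:3
c7: CDB Mul1=2; issue MUL r2<-Mul1 | r0:1,r1:Add1,r2:Mul1,r3:5,r4:10,r5:3
c8: stall | r0:1,r1:Add1,r2:Mul1,r3:5,r4:10,r5:3
c9: CDB Add1=-2; stall | r0:1,r1:-2,r2:Mul1,r3:5,r4:10,r5:3
c10: CDB Mul2=-7; issue MUL r3<-Mul2 | r0:1,r1:-2,r2:Mul1,r3:Mul2,r4:10,r5:3
c11: CDB Mul1=15; issue ADD r3<-Add1 | r0:1,r1:-2,r2:15,r3:Add1,r4:10,r5:3
c12: issue SUB r0<-Add2 | r0:Add2,r1:-2,r2:15,r3:Add1,r4:10,r5:3
c13: issue SUB r2<-Add3 | r0:Add2,r1:-2,r2:Add3,r3:Add1,r4:10,r5:3
c14: CDB Mul2=25 | r0:Add2,r1:-2,r2:Add3,r3:Add1,r4:10,r5:3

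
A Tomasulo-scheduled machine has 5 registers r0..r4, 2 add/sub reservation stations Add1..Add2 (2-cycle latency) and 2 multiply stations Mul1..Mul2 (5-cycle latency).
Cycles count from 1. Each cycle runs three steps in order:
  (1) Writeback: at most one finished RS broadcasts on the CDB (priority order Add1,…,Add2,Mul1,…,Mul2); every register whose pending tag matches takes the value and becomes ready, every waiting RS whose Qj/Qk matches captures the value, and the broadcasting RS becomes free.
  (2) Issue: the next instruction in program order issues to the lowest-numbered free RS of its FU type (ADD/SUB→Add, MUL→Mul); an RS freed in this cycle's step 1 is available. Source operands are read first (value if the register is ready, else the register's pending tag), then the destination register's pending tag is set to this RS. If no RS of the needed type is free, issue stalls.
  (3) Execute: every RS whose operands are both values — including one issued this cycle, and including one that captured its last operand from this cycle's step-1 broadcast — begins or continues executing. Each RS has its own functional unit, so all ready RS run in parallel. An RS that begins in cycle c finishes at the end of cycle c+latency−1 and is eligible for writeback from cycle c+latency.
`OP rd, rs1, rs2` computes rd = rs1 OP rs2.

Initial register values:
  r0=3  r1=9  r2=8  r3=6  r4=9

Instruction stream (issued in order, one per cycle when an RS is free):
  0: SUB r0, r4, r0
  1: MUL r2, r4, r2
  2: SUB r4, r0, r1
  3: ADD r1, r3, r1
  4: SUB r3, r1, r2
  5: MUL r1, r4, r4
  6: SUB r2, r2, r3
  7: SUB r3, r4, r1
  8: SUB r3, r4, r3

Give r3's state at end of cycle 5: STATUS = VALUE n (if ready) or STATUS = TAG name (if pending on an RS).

STATUS = TAG Add1

c1: issue SUB r0<-Add1 | r0:Add1,r1:9,r2:8,r3:6,r4:9
c2: issue MUL r2<-Mul1 | r0:Add1,r1:9,r2:Mul1,r3:6,r4:9
c3: CDB Add1=6; issue SUB r4<-Add1 | r0:6,r1:9,r2:Mul1,r3:6,r4:Add1
c4: issue ADD r1<-Add2 | r0:6,r1:Add2,r2:Mul1,r3:6,r4:Add1
c5: CDB Add1=-3; issue SUB r3<-Add1 | r0:6,r1:Add2,r2:Mul1,r3:Add1,r4:-3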